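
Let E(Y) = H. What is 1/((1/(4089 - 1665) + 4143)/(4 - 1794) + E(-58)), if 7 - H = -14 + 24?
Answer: -4338960/23059513 ≈ -0.18816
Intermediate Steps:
H = -3 (H = 7 - (-14 + 24) = 7 - 1*10 = 7 - 10 = -3)
E(Y) = -3
1/((1/(4089 - 1665) + 4143)/(4 - 1794) + E(-58)) = 1/((1/(4089 - 1665) + 4143)/(4 - 1794) - 3) = 1/((1/2424 + 4143)/(-1790) - 3) = 1/((1/2424 + 4143)*(-1/1790) - 3) = 1/((10042633/2424)*(-1/1790) - 3) = 1/(-10042633/4338960 - 3) = 1/(-23059513/4338960) = -4338960/23059513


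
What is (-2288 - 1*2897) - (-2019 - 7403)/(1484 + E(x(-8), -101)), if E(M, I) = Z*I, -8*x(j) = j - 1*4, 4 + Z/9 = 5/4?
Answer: -82585287/15935 ≈ -5182.6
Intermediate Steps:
Z = -99/4 (Z = -36 + 9*(5/4) = -36 + 45/4 = -99/4 ≈ -24.750)
x(j) = 1/2 - j/8 (x(j) = -(j - 1*4)/8 = -(j - 4)/8 = -(-4 + j)/8 = 1/2 - j/8)
E(M, I) = -99*I/4
(-2288 - 1*2897) - (-2019 - 7403)/(1484 + E(x(-8), -101)) = (-2288 - 1*2897) - (-2019 - 7403)/(1484 - 99/4*(-101)) = (-2288 - 2897) - (-9422)/(1484 + 9999/4) = -5185 - (-9422)/15935/4 = -5185 - (-9422)*4/15935 = -5185 - 1*(-37688/15935) = -5185 + 37688/15935 = -82585287/15935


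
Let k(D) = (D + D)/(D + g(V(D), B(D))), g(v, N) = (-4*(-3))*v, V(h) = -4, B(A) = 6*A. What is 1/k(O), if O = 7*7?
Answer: 1/98 ≈ 0.010204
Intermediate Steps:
O = 49
g(v, N) = 12*v
k(D) = 2*D/(-48 + D) (k(D) = (D + D)/(D + 12*(-4)) = (2*D)/(D - 48) = (2*D)/(-48 + D) = 2*D/(-48 + D))
1/k(O) = 1/(2*49/(-48 + 49)) = 1/(2*49/1) = 1/(2*49*1) = 1/98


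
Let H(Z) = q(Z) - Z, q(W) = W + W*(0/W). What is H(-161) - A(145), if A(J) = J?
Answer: -145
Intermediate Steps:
q(W) = W (q(W) = W + W*0 = W + 0 = W)
H(Z) = 0 (H(Z) = Z - Z = 0)
H(-161) - A(145) = 0 - 1*145 = 0 - 145 = -145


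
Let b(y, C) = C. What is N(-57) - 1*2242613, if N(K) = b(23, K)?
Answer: -2242670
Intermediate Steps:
N(K) = K
N(-57) - 1*2242613 = -57 - 1*2242613 = -57 - 2242613 = -2242670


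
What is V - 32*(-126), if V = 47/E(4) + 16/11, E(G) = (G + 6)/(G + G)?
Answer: 223908/55 ≈ 4071.1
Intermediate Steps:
E(G) = (6 + G)/(2*G) (E(G) = (6 + G)/((2*G)) = (6 + G)*(1/(2*G)) = (6 + G)/(2*G))
V = 2148/55 (V = 47/(((1/2)*(6 + 4)/4)) + 16/11 = 47/(((1/2)*(1/4)*10)) + 16*(1/11) = 47/(5/4) + 16/11 = 47*(4/5) + 16/11 = 188/5 + 16/11 = 2148/55 ≈ 39.055)
V - 32*(-126) = 2148/55 - 32*(-126) = 2148/55 + 4032 = 223908/55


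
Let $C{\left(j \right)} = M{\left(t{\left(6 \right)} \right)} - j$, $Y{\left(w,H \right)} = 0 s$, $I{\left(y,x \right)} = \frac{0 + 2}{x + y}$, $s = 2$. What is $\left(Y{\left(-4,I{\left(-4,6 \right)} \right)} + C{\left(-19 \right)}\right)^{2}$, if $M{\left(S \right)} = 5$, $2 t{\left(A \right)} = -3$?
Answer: $576$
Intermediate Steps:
$t{\left(A \right)} = - \frac{3}{2}$ ($t{\left(A \right)} = \frac{1}{2} \left(-3\right) = - \frac{3}{2}$)
$I{\left(y,x \right)} = \frac{2}{x + y}$
$Y{\left(w,H \right)} = 0$ ($Y{\left(w,H \right)} = 0 \cdot 2 = 0$)
$C{\left(j \right)} = 5 - j$
$\left(Y{\left(-4,I{\left(-4,6 \right)} \right)} + C{\left(-19 \right)}\right)^{2} = \left(0 + \left(5 - -19\right)\right)^{2} = \left(0 + \left(5 + 19\right)\right)^{2} = \left(0 + 24\right)^{2} = 24^{2} = 576$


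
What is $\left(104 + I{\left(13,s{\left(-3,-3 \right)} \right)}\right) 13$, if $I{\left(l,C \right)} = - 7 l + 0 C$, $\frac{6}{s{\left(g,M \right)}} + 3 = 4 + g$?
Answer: $169$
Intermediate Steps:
$s{\left(g,M \right)} = \frac{6}{1 + g}$ ($s{\left(g,M \right)} = \frac{6}{-3 + \left(4 + g\right)} = \frac{6}{1 + g}$)
$I{\left(l,C \right)} = - 7 l$ ($I{\left(l,C \right)} = - 7 l + 0 = - 7 l$)
$\left(104 + I{\left(13,s{\left(-3,-3 \right)} \right)}\right) 13 = \left(104 - 91\right) 13 = 13 \cdot 13 = 169$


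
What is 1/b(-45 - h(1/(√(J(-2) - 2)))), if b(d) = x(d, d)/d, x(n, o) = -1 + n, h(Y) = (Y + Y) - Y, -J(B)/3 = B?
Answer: 91/93 ≈ 0.97849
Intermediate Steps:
J(B) = -3*B
h(Y) = Y (h(Y) = 2*Y - Y = Y)
b(d) = (-1 + d)/d
1/b(-45 - h(1/(√(J(-2) - 2)))) = 1/((-1 + (-45 - 1/(√(-3*(-2) - 2))))/(-45 - 1/(√(-3*(-2) - 2)))) = 1/((-1 + (-45 - 1/(√(6 - 2))))/(-45 - 1/(√(6 - 2)))) = 1/((-1 + (-45 - 1/(√4)))/(-45 - 1/(√4))) = 1/((-1 + (-45 - 1/2))/(-45 - 1/2)) = 1/((-1 + (-45 - 1*½))/(-45 - 1*½)) = 1/((-1 + (-45 - ½))/(-45 - ½)) = 1/((-1 - 91/2)/(-91/2)) = 1/(-2/91*(-93/2)) = 1/(93/91) = 91/93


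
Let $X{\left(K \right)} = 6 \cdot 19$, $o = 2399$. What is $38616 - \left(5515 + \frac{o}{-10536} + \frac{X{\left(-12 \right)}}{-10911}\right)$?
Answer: $\frac{1268420644163}{38319432} \approx 33101.0$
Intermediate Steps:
$X{\left(K \right)} = 114$
$38616 - \left(5515 + \frac{o}{-10536} + \frac{X{\left(-12 \right)}}{-10911}\right) = 38616 - \left(5515 - \frac{2399}{10536} - \frac{38}{3637}\right) = 38616 - \frac{211322541949}{38319432} = \frac{1268420644163}{38319432}$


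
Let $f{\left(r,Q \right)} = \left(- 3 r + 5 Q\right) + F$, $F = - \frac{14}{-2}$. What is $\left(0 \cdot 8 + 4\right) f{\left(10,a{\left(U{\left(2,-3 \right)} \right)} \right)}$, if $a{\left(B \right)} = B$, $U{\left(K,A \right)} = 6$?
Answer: $28$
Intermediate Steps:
$F = 7$ ($F = \left(-14\right) \left(- \frac{1}{2}\right) = 7$)
$f{\left(r,Q \right)} = 7 - 3 r + 5 Q$ ($f{\left(r,Q \right)} = \left(- 3 r + 5 Q\right) + 7 = 7 - 3 r + 5 Q$)
$\left(0 \cdot 8 + 4\right) f{\left(10,a{\left(U{\left(2,-3 \right)} \right)} \right)} = \left(0 \cdot 8 + 4\right) \left(7 - 30 + 5 \cdot 6\right) = \left(0 + 4\right) \left(7 - 30 + 30\right) = 4 \cdot 7 = 28$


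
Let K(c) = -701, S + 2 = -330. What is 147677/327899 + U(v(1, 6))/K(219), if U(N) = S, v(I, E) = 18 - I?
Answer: 212384045/229857199 ≈ 0.92398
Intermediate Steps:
S = -332 (S = -2 - 330 = -332)
U(N) = -332
147677/327899 + U(v(1, 6))/K(219) = 147677/327899 - 332/(-701) = 147677*(1/327899) - 332*(-1/701) = 147677/327899 + 332/701 = 212384045/229857199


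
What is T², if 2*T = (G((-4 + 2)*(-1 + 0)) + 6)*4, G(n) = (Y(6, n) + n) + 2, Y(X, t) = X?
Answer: 1024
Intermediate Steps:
G(n) = 8 + n (G(n) = (6 + n) + 2 = 8 + n)
T = 32 (T = (((8 + (-4 + 2)*(-1 + 0)) + 6)*4)/2 = (((8 - 2*(-1)) + 6)*4)/2 = (((8 + 2) + 6)*4)/2 = ((10 + 6)*4)/2 = (16*4)/2 = (½)*64 = 32)
T² = 32² = 1024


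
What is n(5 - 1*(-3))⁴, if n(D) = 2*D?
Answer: 65536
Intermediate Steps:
n(5 - 1*(-3))⁴ = (2*(5 - 1*(-3)))⁴ = (2*(5 + 3))⁴ = (2*8)⁴ = 16⁴ = 65536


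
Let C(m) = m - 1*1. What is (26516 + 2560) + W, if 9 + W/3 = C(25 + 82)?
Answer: 29367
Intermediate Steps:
C(m) = -1 + m (C(m) = m - 1 = -1 + m)
W = 291 (W = -27 + 3*(-1 + (25 + 82)) = -27 + 3*(-1 + 107) = -27 + 3*106 = -27 + 318 = 291)
(26516 + 2560) + W = (26516 + 2560) + 291 = 29076 + 291 = 29367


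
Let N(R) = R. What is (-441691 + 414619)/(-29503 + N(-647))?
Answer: 1504/1675 ≈ 0.89791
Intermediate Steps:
(-441691 + 414619)/(-29503 + N(-647)) = (-441691 + 414619)/(-29503 - 647) = -27072/(-30150) = -27072*(-1/30150) = 1504/1675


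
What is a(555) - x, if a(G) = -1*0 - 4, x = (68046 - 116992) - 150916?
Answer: 199858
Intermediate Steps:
x = -199862 (x = -48946 - 150916 = -199862)
a(G) = -4 (a(G) = 0 - 4 = -4)
a(555) - x = -4 - 1*(-199862) = -4 + 199862 = 199858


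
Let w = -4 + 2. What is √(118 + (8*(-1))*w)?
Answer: √134 ≈ 11.576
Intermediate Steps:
w = -2
√(118 + (8*(-1))*w) = √(118 + (8*(-1))*(-2)) = √(118 - 8*(-2)) = √(118 + 16) = √134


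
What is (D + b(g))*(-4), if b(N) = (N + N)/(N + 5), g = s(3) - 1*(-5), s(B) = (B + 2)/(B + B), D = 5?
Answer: -316/13 ≈ -24.308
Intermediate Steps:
s(B) = (2 + B)/(2*B) (s(B) = (2 + B)/((2*B)) = (2 + B)*(1/(2*B)) = (2 + B)/(2*B))
g = 35/6 (g = (1/2)*(2 + 3)/3 - 1*(-5) = (1/2)*(1/3)*5 + 5 = 5/6 + 5 = 35/6 ≈ 5.8333)
b(N) = 2*N/(5 + N) (b(N) = (2*N)/(5 + N) = 2*N/(5 + N))
(D + b(g))*(-4) = (5 + 2*(35/6)/(5 + 35/6))*(-4) = (5 + 2*(35/6)/(65/6))*(-4) = (5 + 2*(35/6)*(6/65))*(-4) = (5 + 14/13)*(-4) = (79/13)*(-4) = -316/13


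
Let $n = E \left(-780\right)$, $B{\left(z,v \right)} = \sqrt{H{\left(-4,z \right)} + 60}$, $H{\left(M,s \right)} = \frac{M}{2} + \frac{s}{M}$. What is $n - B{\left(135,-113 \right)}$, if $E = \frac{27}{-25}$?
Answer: $\frac{4212}{5} - \frac{\sqrt{97}}{2} \approx 837.48$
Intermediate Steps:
$E = - \frac{27}{25}$ ($E = 27 \left(- \frac{1}{25}\right) = - \frac{27}{25} \approx -1.08$)
$H{\left(M,s \right)} = \frac{M}{2} + \frac{s}{M}$ ($H{\left(M,s \right)} = M \frac{1}{2} + \frac{s}{M} = \frac{M}{2} + \frac{s}{M}$)
$B{\left(z,v \right)} = \sqrt{58 - \frac{z}{4}}$ ($B{\left(z,v \right)} = \sqrt{\left(\frac{1}{2} \left(-4\right) + \frac{z}{-4}\right) + 60} = \sqrt{\left(-2 + z \left(- \frac{1}{4}\right)\right) + 60} = \sqrt{\left(-2 - \frac{z}{4}\right) + 60} = \sqrt{58 - \frac{z}{4}}$)
$n = \frac{4212}{5}$ ($n = \left(- \frac{27}{25}\right) \left(-780\right) = \frac{4212}{5} \approx 842.4$)
$n - B{\left(135,-113 \right)} = \frac{4212}{5} - \frac{\sqrt{232 - 135}}{2} = \frac{4212}{5} - \frac{\sqrt{97}}{2}$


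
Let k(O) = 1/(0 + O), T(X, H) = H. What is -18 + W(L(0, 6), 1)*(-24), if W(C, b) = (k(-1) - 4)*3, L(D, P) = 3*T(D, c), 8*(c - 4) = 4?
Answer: 342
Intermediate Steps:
c = 9/2 (c = 4 + (⅛)*4 = 4 + ½ = 9/2 ≈ 4.5000)
k(O) = 1/O
L(D, P) = 27/2 (L(D, P) = 3*(9/2) = 27/2)
W(C, b) = -15 (W(C, b) = (1/(-1) - 4)*3 = (-1 - 4)*3 = -5*3 = -15)
-18 + W(L(0, 6), 1)*(-24) = -18 - 15*(-24) = -18 + 360 = 342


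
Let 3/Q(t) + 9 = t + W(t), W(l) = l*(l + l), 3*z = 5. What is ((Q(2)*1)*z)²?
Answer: 25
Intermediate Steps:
z = 5/3 (z = (⅓)*5 = 5/3 ≈ 1.6667)
W(l) = 2*l² (W(l) = l*(2*l) = 2*l²)
Q(t) = 3/(-9 + t + 2*t²) (Q(t) = 3/(-9 + (t + 2*t²)) = 3/(-9 + t + 2*t²))
((Q(2)*1)*z)² = (((3/(-9 + 2 + 2*2²))*1)*(5/3))² = (((3/(-9 + 2 + 2*4))*1)*(5/3))² = (((3/(-9 + 2 + 8))*1)*(5/3))² = (((3/1)*1)*(5/3))² = (((3*1)*1)*(5/3))² = ((3*1)*(5/3))² = (3*(5/3))² = 5² = 25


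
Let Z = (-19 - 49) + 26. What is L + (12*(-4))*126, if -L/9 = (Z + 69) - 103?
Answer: -5364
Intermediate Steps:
Z = -42 (Z = -68 + 26 = -42)
L = 684 (L = -9*((-42 + 69) - 103) = -9*(27 - 103) = -9*(-76) = 684)
L + (12*(-4))*126 = 684 + (12*(-4))*126 = 684 - 48*126 = 684 - 6048 = -5364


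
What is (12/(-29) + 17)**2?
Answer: 231361/841 ≈ 275.10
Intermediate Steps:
(12/(-29) + 17)**2 = (12*(-1/29) + 17)**2 = (-12/29 + 17)**2 = (481/29)**2 = 231361/841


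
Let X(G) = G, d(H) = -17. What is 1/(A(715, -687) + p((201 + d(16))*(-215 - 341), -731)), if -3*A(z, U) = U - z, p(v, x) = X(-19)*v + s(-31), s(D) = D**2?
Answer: 3/5835613 ≈ 5.1408e-7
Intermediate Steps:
p(v, x) = 961 - 19*v (p(v, x) = -19*v + (-31)**2 = -19*v + 961 = 961 - 19*v)
A(z, U) = -U/3 + z/3 (A(z, U) = -(U - z)/3 = -U/3 + z/3)
1/(A(715, -687) + p((201 + d(16))*(-215 - 341), -731)) = 1/((-1/3*(-687) + (1/3)*715) + (961 - 19*(201 - 17)*(-215 - 341))) = 1/((229 + 715/3) + (961 - 3496*(-556))) = 1/(1402/3 + (961 - 19*(-102304))) = 1/(1402/3 + (961 + 1943776)) = 1/(1402/3 + 1944737) = 1/(5835613/3) = 3/5835613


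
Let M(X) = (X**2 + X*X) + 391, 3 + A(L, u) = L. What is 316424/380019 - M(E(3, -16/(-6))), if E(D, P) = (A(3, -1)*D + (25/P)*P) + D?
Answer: -744140797/380019 ≈ -1958.2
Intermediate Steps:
A(L, u) = -3 + L
E(D, P) = 25 + D (E(D, P) = ((-3 + 3)*D + (25/P)*P) + D = (0*D + 25) + D = (0 + 25) + D = 25 + D)
M(X) = 391 + 2*X**2 (M(X) = (X**2 + X**2) + 391 = 2*X**2 + 391 = 391 + 2*X**2)
316424/380019 - M(E(3, -16/(-6))) = 316424/380019 - (391 + 2*(25 + 3)**2) = 316424*(1/380019) - (391 + 2*28**2) = 316424/380019 - (391 + 2*784) = 316424/380019 - (391 + 1568) = 316424/380019 - 1*1959 = 316424/380019 - 1959 = -744140797/380019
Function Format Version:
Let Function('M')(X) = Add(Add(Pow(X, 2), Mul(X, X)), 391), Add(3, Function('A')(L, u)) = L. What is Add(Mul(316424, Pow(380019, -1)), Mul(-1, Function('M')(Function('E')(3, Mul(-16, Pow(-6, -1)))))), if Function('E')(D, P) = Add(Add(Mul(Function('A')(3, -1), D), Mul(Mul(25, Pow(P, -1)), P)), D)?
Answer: Rational(-744140797, 380019) ≈ -1958.2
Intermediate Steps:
Function('A')(L, u) = Add(-3, L)
Function('E')(D, P) = Add(25, D) (Function('E')(D, P) = Add(Add(Mul(Add(-3, 3), D), Mul(Mul(25, Pow(P, -1)), P)), D) = Add(Add(Mul(0, D), 25), D) = Add(Add(0, 25), D) = Add(25, D))
Function('M')(X) = Add(391, Mul(2, Pow(X, 2))) (Function('M')(X) = Add(Add(Pow(X, 2), Pow(X, 2)), 391) = Add(Mul(2, Pow(X, 2)), 391) = Add(391, Mul(2, Pow(X, 2))))
Add(Mul(316424, Pow(380019, -1)), Mul(-1, Function('M')(Function('E')(3, Mul(-16, Pow(-6, -1)))))) = Add(Mul(316424, Pow(380019, -1)), Mul(-1, Add(391, Mul(2, Pow(Add(25, 3), 2))))) = Add(Mul(316424, Rational(1, 380019)), Mul(-1, Add(391, Mul(2, Pow(28, 2))))) = Add(Rational(316424, 380019), Mul(-1, Add(391, Mul(2, 784)))) = Add(Rational(316424, 380019), Mul(-1, Add(391, 1568))) = Add(Rational(316424, 380019), Mul(-1, 1959)) = Add(Rational(316424, 380019), -1959) = Rational(-744140797, 380019)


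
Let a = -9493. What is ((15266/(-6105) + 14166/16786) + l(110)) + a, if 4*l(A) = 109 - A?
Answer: -176913468467/18632460 ≈ -9494.9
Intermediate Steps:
l(A) = 109/4 - A/4 (l(A) = (109 - A)/4 = 109/4 - A/4)
((15266/(-6105) + 14166/16786) + l(110)) + a = ((15266/(-6105) + 14166/16786) + (109/4 - ¼*110)) - 9493 = ((15266*(-1/6105) + 14166*(1/16786)) + (109/4 - 55/2)) - 9493 = ((-15266/6105 + 7083/8393) - ¼) - 9493 = (-7716893/4658115 - ¼) - 9493 = -35525687/18632460 - 9493 = -176913468467/18632460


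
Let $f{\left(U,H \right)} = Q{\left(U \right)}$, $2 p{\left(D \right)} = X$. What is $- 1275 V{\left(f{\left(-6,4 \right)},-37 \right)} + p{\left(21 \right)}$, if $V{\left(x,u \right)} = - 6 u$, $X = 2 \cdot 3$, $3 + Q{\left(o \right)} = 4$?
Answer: $-283047$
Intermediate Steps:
$Q{\left(o \right)} = 1$ ($Q{\left(o \right)} = -3 + 4 = 1$)
$X = 6$
$p{\left(D \right)} = 3$ ($p{\left(D \right)} = \frac{1}{2} \cdot 6 = 3$)
$f{\left(U,H \right)} = 1$
$- 1275 V{\left(f{\left(-6,4 \right)},-37 \right)} + p{\left(21 \right)} = - 1275 \left(\left(-6\right) \left(-37\right)\right) + 3 = \left(-1275\right) 222 + 3 = -283050 + 3 = -283047$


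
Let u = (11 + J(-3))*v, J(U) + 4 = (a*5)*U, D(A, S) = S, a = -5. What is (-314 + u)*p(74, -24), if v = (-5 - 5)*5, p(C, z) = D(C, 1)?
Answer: -4414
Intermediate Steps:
p(C, z) = 1
v = -50 (v = -10*5 = -50)
J(U) = -4 - 25*U (J(U) = -4 + (-5*5)*U = -4 - 25*U)
u = -4100 (u = (11 + (-4 - 25*(-3)))*(-50) = (11 + (-4 + 75))*(-50) = (11 + 71)*(-50) = 82*(-50) = -4100)
(-314 + u)*p(74, -24) = (-314 - 4100)*1 = -4414*1 = -4414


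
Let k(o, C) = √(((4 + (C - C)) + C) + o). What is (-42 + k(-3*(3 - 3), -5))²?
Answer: (42 - I)² ≈ 1763.0 - 84.0*I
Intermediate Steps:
k(o, C) = √(4 + C + o) (k(o, C) = √(((4 + 0) + C) + o) = √((4 + C) + o) = √(4 + C + o))
(-42 + k(-3*(3 - 3), -5))² = (-42 + √(4 - 5 - 3*(3 - 3)))² = (-42 + √(4 - 5 - 3*0))² = (-42 + √(4 - 5 + 0))² = (-42 + √(-1))² = (-42 + I)²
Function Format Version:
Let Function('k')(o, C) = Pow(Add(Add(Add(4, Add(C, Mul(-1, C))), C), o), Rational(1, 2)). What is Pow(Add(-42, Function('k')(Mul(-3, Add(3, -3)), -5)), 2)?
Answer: Pow(Add(42, Mul(-1, I)), 2) ≈ Add(1763.0, Mul(-84.000, I))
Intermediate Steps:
Function('k')(o, C) = Pow(Add(4, C, o), Rational(1, 2)) (Function('k')(o, C) = Pow(Add(Add(Add(4, 0), C), o), Rational(1, 2)) = Pow(Add(Add(4, C), o), Rational(1, 2)) = Pow(Add(4, C, o), Rational(1, 2)))
Pow(Add(-42, Function('k')(Mul(-3, Add(3, -3)), -5)), 2) = Pow(Add(-42, Pow(Add(4, -5, Mul(-3, Add(3, -3))), Rational(1, 2))), 2) = Pow(Add(-42, Pow(Add(4, -5, Mul(-3, 0)), Rational(1, 2))), 2) = Pow(Add(-42, Pow(Add(4, -5, 0), Rational(1, 2))), 2) = Pow(Add(-42, Pow(-1, Rational(1, 2))), 2) = Pow(Add(-42, I), 2)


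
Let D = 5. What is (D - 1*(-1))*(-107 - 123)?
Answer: -1380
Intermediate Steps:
(D - 1*(-1))*(-107 - 123) = (5 - 1*(-1))*(-107 - 123) = (5 + 1)*(-230) = 6*(-230) = -1380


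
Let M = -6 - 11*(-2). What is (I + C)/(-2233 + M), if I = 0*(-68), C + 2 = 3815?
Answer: -1271/739 ≈ -1.7199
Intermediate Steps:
C = 3813 (C = -2 + 3815 = 3813)
M = 16 (M = -6 + 22 = 16)
I = 0
(I + C)/(-2233 + M) = (0 + 3813)/(-2233 + 16) = 3813/(-2217) = 3813*(-1/2217) = -1271/739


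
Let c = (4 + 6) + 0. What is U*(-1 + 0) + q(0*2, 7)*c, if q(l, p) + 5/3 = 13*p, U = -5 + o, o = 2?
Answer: 2689/3 ≈ 896.33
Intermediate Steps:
U = -3 (U = -5 + 2 = -3)
q(l, p) = -5/3 + 13*p
c = 10 (c = 10 + 0 = 10)
U*(-1 + 0) + q(0*2, 7)*c = -3*(-1 + 0) + (-5/3 + 13*7)*10 = -3*(-1) + (-5/3 + 91)*10 = 3 + (268/3)*10 = 3 + 2680/3 = 2689/3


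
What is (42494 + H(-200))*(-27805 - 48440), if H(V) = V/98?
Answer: -158750171970/49 ≈ -3.2398e+9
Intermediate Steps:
H(V) = V/98 (H(V) = V*(1/98) = V/98)
(42494 + H(-200))*(-27805 - 48440) = (42494 + (1/98)*(-200))*(-27805 - 48440) = (42494 - 100/49)*(-76245) = (2082106/49)*(-76245) = -158750171970/49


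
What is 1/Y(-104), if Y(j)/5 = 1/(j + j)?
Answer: -208/5 ≈ -41.600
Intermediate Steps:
Y(j) = 5/(2*j) (Y(j) = 5/(j + j) = 5/((2*j)) = 5*(1/(2*j)) = 5/(2*j))
1/Y(-104) = 1/((5/2)/(-104)) = 1/((5/2)*(-1/104)) = 1/(-5/208) = -208/5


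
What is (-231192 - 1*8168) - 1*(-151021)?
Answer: -88339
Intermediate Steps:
(-231192 - 1*8168) - 1*(-151021) = (-231192 - 8168) + 151021 = -239360 + 151021 = -88339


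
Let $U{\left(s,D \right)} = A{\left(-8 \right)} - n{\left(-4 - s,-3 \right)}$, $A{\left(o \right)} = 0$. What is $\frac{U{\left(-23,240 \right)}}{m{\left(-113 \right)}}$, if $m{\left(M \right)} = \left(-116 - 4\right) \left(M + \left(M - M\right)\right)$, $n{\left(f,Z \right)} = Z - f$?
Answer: $\frac{11}{6780} \approx 0.0016224$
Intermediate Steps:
$m{\left(M \right)} = - 120 M$ ($m{\left(M \right)} = - 120 \left(M + 0\right) = - 120 M$)
$U{\left(s,D \right)} = -1 - s$ ($U{\left(s,D \right)} = 0 - \left(-3 - \left(-4 - s\right)\right) = 0 - \left(-3 + \left(4 + s\right)\right) = 0 - \left(1 + s\right) = -1 - s$)
$\frac{U{\left(-23,240 \right)}}{m{\left(-113 \right)}} = \frac{-1 - -23}{\left(-120\right) \left(-113\right)} = \frac{-1 + 23}{13560} = 22 \cdot \frac{1}{13560} = \frac{11}{6780}$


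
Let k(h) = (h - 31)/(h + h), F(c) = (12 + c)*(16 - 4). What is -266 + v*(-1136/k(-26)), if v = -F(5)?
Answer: 4011842/19 ≈ 2.1115e+5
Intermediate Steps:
F(c) = 144 + 12*c (F(c) = (12 + c)*12 = 144 + 12*c)
k(h) = (-31 + h)/(2*h) (k(h) = (-31 + h)/((2*h)) = (-31 + h)*(1/(2*h)) = (-31 + h)/(2*h))
v = -204 (v = -(144 + 12*5) = -(144 + 60) = -1*204 = -204)
-266 + v*(-1136/k(-26)) = -266 - (-231744)/((½)*(-31 - 26)/(-26)) = -266 - (-231744)/((½)*(-1/26)*(-57)) = -266 - (-231744)/57/52 = -266 - (-231744)*52/57 = -266 - 204*(-59072/57) = -266 + 4016896/19 = 4011842/19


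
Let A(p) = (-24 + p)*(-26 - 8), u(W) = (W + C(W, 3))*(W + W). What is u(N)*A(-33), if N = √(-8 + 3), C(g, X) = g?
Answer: -38760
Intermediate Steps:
N = I*√5 (N = √(-5) = I*√5 ≈ 2.2361*I)
u(W) = 4*W² (u(W) = (W + W)*(W + W) = (2*W)*(2*W) = 4*W²)
A(p) = 816 - 34*p (A(p) = (-24 + p)*(-34) = 816 - 34*p)
u(N)*A(-33) = (4*(I*√5)²)*(816 - 34*(-33)) = (4*(-5))*(816 + 1122) = -20*1938 = -38760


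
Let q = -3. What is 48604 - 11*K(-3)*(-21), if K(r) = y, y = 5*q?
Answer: 45139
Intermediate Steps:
y = -15 (y = 5*(-3) = -15)
K(r) = -15
48604 - 11*K(-3)*(-21) = 48604 - 11*(-15)*(-21) = 48604 + 165*(-21) = 48604 - 3465 = 45139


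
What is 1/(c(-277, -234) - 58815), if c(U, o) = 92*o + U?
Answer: -1/80620 ≈ -1.2404e-5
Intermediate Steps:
c(U, o) = U + 92*o
1/(c(-277, -234) - 58815) = 1/((-277 + 92*(-234)) - 58815) = 1/((-277 - 21528) - 58815) = 1/(-21805 - 58815) = 1/(-80620) = -1/80620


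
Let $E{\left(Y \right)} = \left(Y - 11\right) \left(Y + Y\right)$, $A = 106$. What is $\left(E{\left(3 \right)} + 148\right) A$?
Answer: $10600$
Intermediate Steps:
$E{\left(Y \right)} = 2 Y \left(-11 + Y\right)$ ($E{\left(Y \right)} = \left(-11 + Y\right) 2 Y = 2 Y \left(-11 + Y\right)$)
$\left(E{\left(3 \right)} + 148\right) A = \left(2 \cdot 3 \left(-11 + 3\right) + 148\right) 106 = \left(2 \cdot 3 \left(-8\right) + 148\right) 106 = \left(-48 + 148\right) 106 = 100 \cdot 106 = 10600$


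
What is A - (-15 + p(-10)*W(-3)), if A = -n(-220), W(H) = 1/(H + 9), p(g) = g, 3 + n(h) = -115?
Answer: 404/3 ≈ 134.67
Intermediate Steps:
n(h) = -118 (n(h) = -3 - 115 = -118)
W(H) = 1/(9 + H)
A = 118 (A = -1*(-118) = 118)
A - (-15 + p(-10)*W(-3)) = 118 - (-15 - 10/(9 - 3)) = 118 - (-15 - 10/6) = 118 - (-15 - 10*⅙) = 118 - (-15 - 5/3) = 118 - 1*(-50/3) = 118 + 50/3 = 404/3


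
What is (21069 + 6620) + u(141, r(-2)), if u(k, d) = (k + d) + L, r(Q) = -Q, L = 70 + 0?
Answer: 27902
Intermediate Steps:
L = 70
u(k, d) = 70 + d + k (u(k, d) = (k + d) + 70 = (d + k) + 70 = 70 + d + k)
(21069 + 6620) + u(141, r(-2)) = (21069 + 6620) + (70 - 1*(-2) + 141) = 27689 + (70 + 2 + 141) = 27689 + 213 = 27902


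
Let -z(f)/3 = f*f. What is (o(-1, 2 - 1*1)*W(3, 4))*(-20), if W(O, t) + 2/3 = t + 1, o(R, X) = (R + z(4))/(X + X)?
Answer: 6370/3 ≈ 2123.3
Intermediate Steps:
z(f) = -3*f² (z(f) = -3*f*f = -3*f²)
o(R, X) = (-48 + R)/(2*X) (o(R, X) = (R - 3*4²)/(X + X) = (R - 3*16)/((2*X)) = (R - 48)*(1/(2*X)) = (-48 + R)*(1/(2*X)) = (-48 + R)/(2*X))
W(O, t) = ⅓ + t (W(O, t) = -⅔ + (t + 1) = -⅔ + (1 + t) = ⅓ + t)
(o(-1, 2 - 1*1)*W(3, 4))*(-20) = (((-48 - 1)/(2*(2 - 1*1)))*(⅓ + 4))*(-20) = (((½)*(-49)/(2 - 1))*(13/3))*(-20) = (((½)*(-49)/1)*(13/3))*(-20) = (((½)*1*(-49))*(13/3))*(-20) = -49/2*13/3*(-20) = -637/6*(-20) = 6370/3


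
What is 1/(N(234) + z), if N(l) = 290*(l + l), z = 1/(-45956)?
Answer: 45956/6237148319 ≈ 7.3681e-6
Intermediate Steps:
z = -1/45956 ≈ -2.1760e-5
N(l) = 580*l (N(l) = 290*(2*l) = 580*l)
1/(N(234) + z) = 1/(580*234 - 1/45956) = 1/(135720 - 1/45956) = 1/(6237148319/45956) = 45956/6237148319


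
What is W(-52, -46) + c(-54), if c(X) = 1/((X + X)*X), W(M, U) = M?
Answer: -303263/5832 ≈ -52.000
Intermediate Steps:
c(X) = 1/(2*X²) (c(X) = 1/(((2*X))*X) = (1/(2*X))/X = 1/(2*X²))
W(-52, -46) + c(-54) = -52 + (½)/(-54)² = -52 + (½)*(1/2916) = -52 + 1/5832 = -303263/5832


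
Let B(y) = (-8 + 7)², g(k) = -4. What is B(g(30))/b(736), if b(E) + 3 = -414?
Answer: -1/417 ≈ -0.0023981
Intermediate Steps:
b(E) = -417 (b(E) = -3 - 414 = -417)
B(y) = 1 (B(y) = (-1)² = 1)
B(g(30))/b(736) = 1/(-417) = 1*(-1/417) = -1/417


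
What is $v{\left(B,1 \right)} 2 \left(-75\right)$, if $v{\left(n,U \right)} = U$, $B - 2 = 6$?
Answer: $-150$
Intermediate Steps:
$B = 8$ ($B = 2 + 6 = 8$)
$v{\left(B,1 \right)} 2 \left(-75\right) = 1 \cdot 2 \left(-75\right) = 2 \left(-75\right) = -150$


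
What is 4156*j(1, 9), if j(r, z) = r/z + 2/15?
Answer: 45716/45 ≈ 1015.9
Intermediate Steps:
j(r, z) = 2/15 + r/z (j(r, z) = r/z + 2*(1/15) = r/z + 2/15 = 2/15 + r/z)
4156*j(1, 9) = 4156*(2/15 + 1/9) = 4156*(11/45) = 45716/45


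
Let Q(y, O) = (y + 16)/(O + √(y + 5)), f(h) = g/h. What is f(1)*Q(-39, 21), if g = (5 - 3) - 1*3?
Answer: 483/475 - 23*I*√34/475 ≈ 1.0168 - 0.28234*I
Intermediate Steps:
g = -1 (g = 2 - 3 = -1)
f(h) = -1/h
Q(y, O) = (16 + y)/(O + √(5 + y))
f(1)*Q(-39, 21) = (-1/1)*((16 - 39)/(21 + √(5 - 39))) = (-1*1)*(-23/(21 + √(-34))) = -(-23)/(21 + I*√34) = 23/(21 + I*√34)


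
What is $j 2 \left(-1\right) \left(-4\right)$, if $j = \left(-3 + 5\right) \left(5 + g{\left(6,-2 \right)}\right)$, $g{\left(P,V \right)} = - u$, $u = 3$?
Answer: $32$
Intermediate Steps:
$g{\left(P,V \right)} = -3$ ($g{\left(P,V \right)} = \left(-1\right) 3 = -3$)
$j = 4$ ($j = \left(-3 + 5\right) \left(5 - 3\right) = 2 \cdot 2 = 4$)
$j 2 \left(-1\right) \left(-4\right) = 4 \cdot 2 \left(-1\right) \left(-4\right) = 4 \left(-2\right) \left(-4\right) = \left(-8\right) \left(-4\right) = 32$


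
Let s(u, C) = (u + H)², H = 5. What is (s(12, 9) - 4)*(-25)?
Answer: -7125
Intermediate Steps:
s(u, C) = (5 + u)² (s(u, C) = (u + 5)² = (5 + u)²)
(s(12, 9) - 4)*(-25) = ((5 + 12)² - 4)*(-25) = (17² - 4)*(-25) = (289 - 4)*(-25) = 285*(-25) = -7125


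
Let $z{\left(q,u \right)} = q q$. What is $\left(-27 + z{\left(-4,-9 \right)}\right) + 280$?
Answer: $269$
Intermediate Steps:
$z{\left(q,u \right)} = q^{2}$
$\left(-27 + z{\left(-4,-9 \right)}\right) + 280 = \left(-27 + \left(-4\right)^{2}\right) + 280 = \left(-27 + 16\right) + 280 = -11 + 280 = 269$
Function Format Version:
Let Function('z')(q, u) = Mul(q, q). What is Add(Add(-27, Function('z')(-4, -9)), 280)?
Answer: 269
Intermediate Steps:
Function('z')(q, u) = Pow(q, 2)
Add(Add(-27, Function('z')(-4, -9)), 280) = Add(Add(-27, Pow(-4, 2)), 280) = Add(Add(-27, 16), 280) = Add(-11, 280) = 269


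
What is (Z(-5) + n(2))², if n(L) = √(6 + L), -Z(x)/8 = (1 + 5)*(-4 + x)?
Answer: 186632 + 1728*√2 ≈ 1.8908e+5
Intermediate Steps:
Z(x) = 192 - 48*x (Z(x) = -8*(1 + 5)*(-4 + x) = -48*(-4 + x) = -8*(-24 + 6*x) = 192 - 48*x)
(Z(-5) + n(2))² = ((192 - 48*(-5)) + √(6 + 2))² = ((192 + 240) + √8)² = (432 + 2*√2)²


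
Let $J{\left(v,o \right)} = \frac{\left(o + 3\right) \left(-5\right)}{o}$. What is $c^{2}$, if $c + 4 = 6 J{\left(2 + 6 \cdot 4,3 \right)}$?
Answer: $4096$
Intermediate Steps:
$J{\left(v,o \right)} = \frac{-15 - 5 o}{o}$ ($J{\left(v,o \right)} = \frac{\left(3 + o\right) \left(-5\right)}{o} = \frac{-15 - 5 o}{o}$)
$c = -64$ ($c = -4 + 6 \left(-5 - \frac{15}{3}\right) = -4 + 6 \left(-5 - 5\right) = -4 + 6 \left(-10\right) = -4 - 60 = -64$)
$c^{2} = \left(-64\right)^{2} = 4096$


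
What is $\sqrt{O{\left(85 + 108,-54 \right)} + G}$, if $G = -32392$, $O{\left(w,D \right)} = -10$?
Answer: $i \sqrt{32402} \approx 180.01 i$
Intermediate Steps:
$\sqrt{O{\left(85 + 108,-54 \right)} + G} = \sqrt{-10 - 32392} = \sqrt{-32402} = i \sqrt{32402}$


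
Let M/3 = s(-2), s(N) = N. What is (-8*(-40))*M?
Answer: -1920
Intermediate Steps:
M = -6 (M = 3*(-2) = -6)
(-8*(-40))*M = -8*(-40)*(-6) = 320*(-6) = -1920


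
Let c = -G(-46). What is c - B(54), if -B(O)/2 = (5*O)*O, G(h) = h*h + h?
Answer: 27090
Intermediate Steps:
G(h) = h + h**2 (G(h) = h**2 + h = h + h**2)
B(O) = -10*O**2 (B(O) = -2*5*O*O = -10*O**2)
c = -2070 (c = -(-46)*(1 - 46) = -(-46)*(-45) = -1*2070 = -2070)
c - B(54) = -2070 - (-10)*54**2 = -2070 - (-10)*2916 = -2070 - 1*(-29160) = -2070 + 29160 = 27090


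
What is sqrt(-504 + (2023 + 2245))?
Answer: 2*sqrt(941) ≈ 61.351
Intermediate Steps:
sqrt(-504 + (2023 + 2245)) = sqrt(-504 + 4268) = sqrt(3764) = 2*sqrt(941)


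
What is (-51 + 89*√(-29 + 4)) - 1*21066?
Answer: -21117 + 445*I ≈ -21117.0 + 445.0*I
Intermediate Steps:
(-51 + 89*√(-29 + 4)) - 1*21066 = (-51 + 89*√(-25)) - 21066 = (-51 + 89*(5*I)) - 21066 = (-51 + 445*I) - 21066 = -21117 + 445*I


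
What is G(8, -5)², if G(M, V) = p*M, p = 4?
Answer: 1024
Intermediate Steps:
G(M, V) = 4*M
G(8, -5)² = (4*8)² = 32² = 1024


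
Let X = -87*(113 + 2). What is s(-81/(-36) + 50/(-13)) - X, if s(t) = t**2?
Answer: 27060409/2704 ≈ 10008.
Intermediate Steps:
X = -10005 (X = -87*115 = -10005)
s(-81/(-36) + 50/(-13)) - X = (-81/(-36) + 50/(-13))**2 - 1*(-10005) = (-81*(-1/36) + 50*(-1/13))**2 + 10005 = (9/4 - 50/13)**2 + 10005 = (-83/52)**2 + 10005 = 6889/2704 + 10005 = 27060409/2704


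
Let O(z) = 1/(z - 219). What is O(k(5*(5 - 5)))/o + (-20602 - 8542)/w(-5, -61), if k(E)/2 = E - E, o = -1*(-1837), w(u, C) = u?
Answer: 11724718627/2011515 ≈ 5828.8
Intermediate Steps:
o = 1837
k(E) = 0 (k(E) = 2*(E - E) = 2*0 = 0)
O(z) = 1/(-219 + z)
O(k(5*(5 - 5)))/o + (-20602 - 8542)/w(-5, -61) = 1/((-219 + 0)*1837) + (-20602 - 8542)/(-5) = (1/1837)/(-219) - 29144*(-⅕) = -1/219*1/1837 + 29144/5 = -1/402303 + 29144/5 = 11724718627/2011515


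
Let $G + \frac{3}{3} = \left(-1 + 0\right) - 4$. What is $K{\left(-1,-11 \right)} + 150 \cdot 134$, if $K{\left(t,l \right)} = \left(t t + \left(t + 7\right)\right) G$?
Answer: $20058$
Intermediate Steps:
$G = -6$ ($G = -1 + \left(\left(-1 + 0\right) - 4\right) = -1 - 5 = -6$)
$K{\left(t,l \right)} = -42 - 6 t - 6 t^{2}$ ($K{\left(t,l \right)} = \left(t t + \left(t + 7\right)\right) \left(-6\right) = \left(t^{2} + \left(7 + t\right)\right) \left(-6\right) = \left(7 + t + t^{2}\right) \left(-6\right) = -42 - 6 t - 6 t^{2}$)
$K{\left(-1,-11 \right)} + 150 \cdot 134 = \left(-42 - -6 - 6 \left(-1\right)^{2}\right) + 150 \cdot 134 = \left(-42 + 6 - 6\right) + 20100 = -42 + 20100 = 20058$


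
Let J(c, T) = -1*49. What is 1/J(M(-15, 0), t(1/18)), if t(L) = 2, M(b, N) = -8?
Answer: -1/49 ≈ -0.020408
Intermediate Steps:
J(c, T) = -49
1/J(M(-15, 0), t(1/18)) = 1/(-49) = -1/49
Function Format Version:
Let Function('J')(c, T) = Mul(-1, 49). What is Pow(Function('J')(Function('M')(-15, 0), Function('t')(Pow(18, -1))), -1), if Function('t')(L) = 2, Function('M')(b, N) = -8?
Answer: Rational(-1, 49) ≈ -0.020408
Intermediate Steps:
Function('J')(c, T) = -49
Pow(Function('J')(Function('M')(-15, 0), Function('t')(Pow(18, -1))), -1) = Pow(-49, -1) = Rational(-1, 49)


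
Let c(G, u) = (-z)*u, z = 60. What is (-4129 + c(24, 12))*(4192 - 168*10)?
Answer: -12180688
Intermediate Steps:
c(G, u) = -60*u (c(G, u) = (-1*60)*u = -60*u)
(-4129 + c(24, 12))*(4192 - 168*10) = (-4129 - 60*12)*(4192 - 168*10) = (-4129 - 720)*(4192 - 1680) = -4849*2512 = -12180688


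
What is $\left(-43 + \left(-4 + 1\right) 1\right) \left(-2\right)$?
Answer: $92$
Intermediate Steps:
$\left(-43 + \left(-4 + 1\right) 1\right) \left(-2\right) = \left(-43 - 3\right) \left(-2\right) = \left(-46\right) \left(-2\right) = 92$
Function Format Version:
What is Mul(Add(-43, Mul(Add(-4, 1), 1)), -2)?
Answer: 92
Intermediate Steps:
Mul(Add(-43, Mul(Add(-4, 1), 1)), -2) = Mul(Add(-43, Mul(-3, 1)), -2) = Mul(Add(-43, -3), -2) = Mul(-46, -2) = 92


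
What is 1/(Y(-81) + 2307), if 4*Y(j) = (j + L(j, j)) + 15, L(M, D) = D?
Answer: 4/9081 ≈ 0.00044048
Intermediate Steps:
Y(j) = 15/4 + j/2 (Y(j) = ((j + j) + 15)/4 = (2*j + 15)/4 = (15 + 2*j)/4 = 15/4 + j/2)
1/(Y(-81) + 2307) = 1/((15/4 + (½)*(-81)) + 2307) = 1/((15/4 - 81/2) + 2307) = 1/(-147/4 + 2307) = 1/(9081/4) = 4/9081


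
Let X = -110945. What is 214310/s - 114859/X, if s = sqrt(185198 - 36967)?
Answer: 114859/110945 + 214310*sqrt(148231)/148231 ≈ 557.67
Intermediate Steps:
s = sqrt(148231) ≈ 385.01
214310/s - 114859/X = 214310/(sqrt(148231)) - 114859/(-110945) = 214310*(sqrt(148231)/148231) - 114859*(-1/110945) = 214310*sqrt(148231)/148231 + 114859/110945 = 114859/110945 + 214310*sqrt(148231)/148231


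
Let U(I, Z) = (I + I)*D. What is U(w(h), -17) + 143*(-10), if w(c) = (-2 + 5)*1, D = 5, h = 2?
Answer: -1400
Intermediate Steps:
w(c) = 3 (w(c) = 3*1 = 3)
U(I, Z) = 10*I (U(I, Z) = (I + I)*5 = (2*I)*5 = 10*I)
U(w(h), -17) + 143*(-10) = 10*3 + 143*(-10) = 30 - 1430 = -1400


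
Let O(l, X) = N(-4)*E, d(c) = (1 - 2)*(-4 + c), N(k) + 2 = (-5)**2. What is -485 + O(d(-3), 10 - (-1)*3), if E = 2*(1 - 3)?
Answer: -577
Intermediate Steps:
N(k) = 23 (N(k) = -2 + (-5)**2 = -2 + 25 = 23)
d(c) = 4 - c (d(c) = -(-4 + c) = 4 - c)
E = -4 (E = 2*(-2) = -4)
O(l, X) = -92 (O(l, X) = 23*(-4) = -92)
-485 + O(d(-3), 10 - (-1)*3) = -485 - 92 = -577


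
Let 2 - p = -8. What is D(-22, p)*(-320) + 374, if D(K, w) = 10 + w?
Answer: -6026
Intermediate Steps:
p = 10 (p = 2 - 1*(-8) = 2 + 8 = 10)
D(-22, p)*(-320) + 374 = (10 + 10)*(-320) + 374 = 20*(-320) + 374 = -6400 + 374 = -6026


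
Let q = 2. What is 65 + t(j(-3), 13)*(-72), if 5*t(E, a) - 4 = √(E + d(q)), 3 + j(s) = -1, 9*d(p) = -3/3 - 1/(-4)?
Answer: 37/5 - 84*I*√3/5 ≈ 7.4 - 29.098*I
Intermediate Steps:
d(p) = -1/12 (d(p) = (-3/3 - 1/(-4))/9 = (-3*⅓ - 1*(-¼))/9 = (-1 + ¼)/9 = (⅑)*(-¾) = -1/12)
j(s) = -4 (j(s) = -3 - 1 = -4)
t(E, a) = ⅘ + √(-1/12 + E)/5 (t(E, a) = ⅘ + √(E - 1/12)/5 = ⅘ + √(-1/12 + E)/5)
65 + t(j(-3), 13)*(-72) = 65 + (⅘ + √(-3 + 36*(-4))/30)*(-72) = 65 + (⅘ + √(-3 - 144)/30)*(-72) = 65 + (⅘ + √(-147)/30)*(-72) = 65 + (⅘ + (7*I*√3)/30)*(-72) = 65 + (⅘ + 7*I*√3/30)*(-72) = 65 + (-288/5 - 84*I*√3/5) = 37/5 - 84*I*√3/5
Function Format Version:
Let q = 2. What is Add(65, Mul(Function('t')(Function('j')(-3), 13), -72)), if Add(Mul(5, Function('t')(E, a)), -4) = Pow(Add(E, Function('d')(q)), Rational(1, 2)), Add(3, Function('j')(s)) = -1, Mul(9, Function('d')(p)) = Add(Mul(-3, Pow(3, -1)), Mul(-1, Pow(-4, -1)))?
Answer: Add(Rational(37, 5), Mul(Rational(-84, 5), I, Pow(3, Rational(1, 2)))) ≈ Add(7.4000, Mul(-29.098, I))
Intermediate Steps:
Function('d')(p) = Rational(-1, 12) (Function('d')(p) = Mul(Rational(1, 9), Add(Mul(-3, Pow(3, -1)), Mul(-1, Pow(-4, -1)))) = Mul(Rational(1, 9), Add(Mul(-3, Rational(1, 3)), Mul(-1, Rational(-1, 4)))) = Mul(Rational(1, 9), Add(-1, Rational(1, 4))) = Mul(Rational(1, 9), Rational(-3, 4)) = Rational(-1, 12))
Function('j')(s) = -4 (Function('j')(s) = Add(-3, -1) = -4)
Function('t')(E, a) = Add(Rational(4, 5), Mul(Rational(1, 5), Pow(Add(Rational(-1, 12), E), Rational(1, 2)))) (Function('t')(E, a) = Add(Rational(4, 5), Mul(Rational(1, 5), Pow(Add(E, Rational(-1, 12)), Rational(1, 2)))) = Add(Rational(4, 5), Mul(Rational(1, 5), Pow(Add(Rational(-1, 12), E), Rational(1, 2)))))
Add(65, Mul(Function('t')(Function('j')(-3), 13), -72)) = Add(65, Mul(Add(Rational(4, 5), Mul(Rational(1, 30), Pow(Add(-3, Mul(36, -4)), Rational(1, 2)))), -72)) = Add(65, Mul(Add(Rational(4, 5), Mul(Rational(1, 30), Pow(Add(-3, -144), Rational(1, 2)))), -72)) = Add(65, Mul(Add(Rational(4, 5), Mul(Rational(1, 30), Pow(-147, Rational(1, 2)))), -72)) = Add(65, Mul(Add(Rational(4, 5), Mul(Rational(1, 30), Mul(7, I, Pow(3, Rational(1, 2))))), -72)) = Add(65, Mul(Add(Rational(4, 5), Mul(Rational(7, 30), I, Pow(3, Rational(1, 2)))), -72)) = Add(65, Add(Rational(-288, 5), Mul(Rational(-84, 5), I, Pow(3, Rational(1, 2))))) = Add(Rational(37, 5), Mul(Rational(-84, 5), I, Pow(3, Rational(1, 2))))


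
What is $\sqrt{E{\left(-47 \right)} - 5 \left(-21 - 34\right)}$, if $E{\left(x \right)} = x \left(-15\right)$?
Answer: $14 \sqrt{5} \approx 31.305$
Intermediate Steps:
$E{\left(x \right)} = - 15 x$
$\sqrt{E{\left(-47 \right)} - 5 \left(-21 - 34\right)} = \sqrt{\left(-15\right) \left(-47\right) - 5 \left(-21 - 34\right)} = \sqrt{705 - -275} = \sqrt{705 + 275} = \sqrt{980} = 14 \sqrt{5}$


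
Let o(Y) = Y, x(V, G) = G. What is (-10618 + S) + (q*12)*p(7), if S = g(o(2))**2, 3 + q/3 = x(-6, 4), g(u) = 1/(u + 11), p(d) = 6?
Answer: -1757937/169 ≈ -10402.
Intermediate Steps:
g(u) = 1/(11 + u)
q = 3 (q = -9 + 3*4 = -9 + 12 = 3)
S = 1/169 (S = (1/(11 + 2))**2 = (1/13)**2 = 1/169 ≈ 0.0059172)
(-10618 + S) + (q*12)*p(7) = (-10618 + 1/169) + (3*12)*6 = -1794441/169 + 36*6 = -1794441/169 + 216 = -1757937/169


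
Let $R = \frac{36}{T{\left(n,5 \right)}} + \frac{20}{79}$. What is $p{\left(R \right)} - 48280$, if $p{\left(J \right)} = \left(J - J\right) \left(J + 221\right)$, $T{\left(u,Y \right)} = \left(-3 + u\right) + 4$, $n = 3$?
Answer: $-48280$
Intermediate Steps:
$T{\left(u,Y \right)} = 1 + u$
$R = \frac{731}{79}$ ($R = \frac{36}{1 + 3} + \frac{20}{79} = \frac{36}{4} + 20 \cdot \frac{1}{79} = 36 \cdot \frac{1}{4} + \frac{20}{79} = 9 + \frac{20}{79} = \frac{731}{79} \approx 9.2532$)
$p{\left(J \right)} = 0$ ($p{\left(J \right)} = 0 \left(221 + J\right) = 0$)
$p{\left(R \right)} - 48280 = 0 - 48280 = -48280$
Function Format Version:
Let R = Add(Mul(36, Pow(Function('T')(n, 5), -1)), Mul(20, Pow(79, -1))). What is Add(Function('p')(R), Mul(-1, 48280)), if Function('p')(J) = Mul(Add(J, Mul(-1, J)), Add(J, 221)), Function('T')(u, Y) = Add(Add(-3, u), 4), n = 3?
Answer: -48280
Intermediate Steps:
Function('T')(u, Y) = Add(1, u)
R = Rational(731, 79) (R = Add(Mul(36, Pow(Add(1, 3), -1)), Mul(20, Pow(79, -1))) = Add(Mul(36, Pow(4, -1)), Mul(20, Rational(1, 79))) = Add(Mul(36, Rational(1, 4)), Rational(20, 79)) = Add(9, Rational(20, 79)) = Rational(731, 79) ≈ 9.2532)
Function('p')(J) = 0 (Function('p')(J) = Mul(0, Add(221, J)) = 0)
Add(Function('p')(R), Mul(-1, 48280)) = Add(0, Mul(-1, 48280)) = Add(0, -48280) = -48280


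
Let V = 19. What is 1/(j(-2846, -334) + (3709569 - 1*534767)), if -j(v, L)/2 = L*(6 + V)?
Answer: 1/3191502 ≈ 3.1333e-7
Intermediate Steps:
j(v, L) = -50*L (j(v, L) = -2*L*(6 + 19) = -2*L*25 = -50*L)
1/(j(-2846, -334) + (3709569 - 1*534767)) = 1/(-50*(-334) + (3709569 - 1*534767)) = 1/(16700 + (3709569 - 534767)) = 1/(16700 + 3174802) = 1/3191502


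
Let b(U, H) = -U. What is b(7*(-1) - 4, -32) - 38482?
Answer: -38471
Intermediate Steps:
b(7*(-1) - 4, -32) - 38482 = -(7*(-1) - 4) - 38482 = -(-7 - 4) - 38482 = -1*(-11) - 38482 = 11 - 38482 = -38471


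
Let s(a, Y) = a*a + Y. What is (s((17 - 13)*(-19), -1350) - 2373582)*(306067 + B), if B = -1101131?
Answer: 1883630645984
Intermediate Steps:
s(a, Y) = Y + a² (s(a, Y) = a² + Y = Y + a²)
(s((17 - 13)*(-19), -1350) - 2373582)*(306067 + B) = ((-1350 + ((17 - 13)*(-19))²) - 2373582)*(306067 - 1101131) = ((-1350 + (4*(-19))²) - 2373582)*(-795064) = ((-1350 + (-76)²) - 2373582)*(-795064) = ((-1350 + 5776) - 2373582)*(-795064) = (4426 - 2373582)*(-795064) = -2369156*(-795064) = 1883630645984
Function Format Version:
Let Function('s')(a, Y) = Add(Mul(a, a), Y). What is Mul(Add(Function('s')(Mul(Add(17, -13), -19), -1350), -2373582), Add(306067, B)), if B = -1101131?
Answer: 1883630645984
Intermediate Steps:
Function('s')(a, Y) = Add(Y, Pow(a, 2)) (Function('s')(a, Y) = Add(Pow(a, 2), Y) = Add(Y, Pow(a, 2)))
Mul(Add(Function('s')(Mul(Add(17, -13), -19), -1350), -2373582), Add(306067, B)) = Mul(Add(Add(-1350, Pow(Mul(Add(17, -13), -19), 2)), -2373582), Add(306067, -1101131)) = Mul(Add(Add(-1350, Pow(Mul(4, -19), 2)), -2373582), -795064) = Mul(Add(Add(-1350, Pow(-76, 2)), -2373582), -795064) = Mul(Add(Add(-1350, 5776), -2373582), -795064) = Mul(Add(4426, -2373582), -795064) = Mul(-2369156, -795064) = 1883630645984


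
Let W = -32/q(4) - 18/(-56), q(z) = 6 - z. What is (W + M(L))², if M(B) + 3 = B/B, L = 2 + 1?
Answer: 245025/784 ≈ 312.53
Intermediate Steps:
L = 3
W = -439/28 (W = -32/(6 - 1*4) - 18/(-56) = -32/(6 - 4) - 18*(-1/56) = -32/2 + 9/28 = -32*½ + 9/28 = -16 + 9/28 = -439/28 ≈ -15.679)
M(B) = -2 (M(B) = -3 + B/B = -3 + 1 = -2)
(W + M(L))² = (-439/28 - 2)² = (-495/28)² = 245025/784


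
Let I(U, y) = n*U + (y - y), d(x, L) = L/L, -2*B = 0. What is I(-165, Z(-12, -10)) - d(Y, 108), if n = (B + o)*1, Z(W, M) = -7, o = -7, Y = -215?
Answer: 1154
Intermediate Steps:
B = 0 (B = -½*0 = 0)
d(x, L) = 1
n = -7 (n = (0 - 7)*1 = -7*1 = -7)
I(U, y) = -7*U (I(U, y) = -7*U + (y - y) = -7*U + 0 = -7*U)
I(-165, Z(-12, -10)) - d(Y, 108) = -7*(-165) - 1*1 = 1155 - 1 = 1154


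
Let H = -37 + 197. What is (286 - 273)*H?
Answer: 2080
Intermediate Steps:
H = 160
(286 - 273)*H = (286 - 273)*160 = 13*160 = 2080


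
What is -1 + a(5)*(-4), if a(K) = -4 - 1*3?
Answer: 27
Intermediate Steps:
a(K) = -7 (a(K) = -4 - 3 = -7)
-1 + a(5)*(-4) = -1 - 7*(-4) = -1 + 28 = 27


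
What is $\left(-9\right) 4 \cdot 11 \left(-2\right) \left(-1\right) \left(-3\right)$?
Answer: $2376$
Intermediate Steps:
$\left(-9\right) 4 \cdot 11 \left(-2\right) \left(-1\right) \left(-3\right) = \left(-36\right) 11 \cdot 2 \left(-3\right) = \left(-396\right) \left(-6\right) = 2376$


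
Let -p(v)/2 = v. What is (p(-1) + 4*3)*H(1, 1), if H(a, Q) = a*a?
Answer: 14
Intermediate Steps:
H(a, Q) = a²
p(v) = -2*v
(p(-1) + 4*3)*H(1, 1) = (-2*(-1) + 4*3)*1² = (2 + 12)*1 = 14*1 = 14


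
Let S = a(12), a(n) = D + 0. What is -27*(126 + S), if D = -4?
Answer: -3294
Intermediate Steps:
a(n) = -4 (a(n) = -4 + 0 = -4)
S = -4
-27*(126 + S) = -27*(126 - 4) = -27*122 = -3294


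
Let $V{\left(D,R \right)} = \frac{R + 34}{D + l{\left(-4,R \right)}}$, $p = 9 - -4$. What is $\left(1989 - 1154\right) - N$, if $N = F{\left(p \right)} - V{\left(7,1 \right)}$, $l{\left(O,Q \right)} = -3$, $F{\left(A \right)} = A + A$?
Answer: $\frac{3271}{4} \approx 817.75$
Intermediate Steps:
$p = 13$ ($p = 9 + 4 = 13$)
$F{\left(A \right)} = 2 A$
$V{\left(D,R \right)} = \frac{34 + R}{-3 + D}$ ($V{\left(D,R \right)} = \frac{R + 34}{D - 3} = \frac{34 + R}{-3 + D}$)
$N = \frac{69}{4}$ ($N = 2 \cdot 13 - \frac{34 + 1}{-3 + 7} = 26 - \frac{1}{4} \cdot 35 = 26 - \frac{35}{4} = \frac{69}{4} \approx 17.25$)
$\left(1989 - 1154\right) - N = \left(1989 - 1154\right) - \frac{69}{4} = 835 - \frac{69}{4} = \frac{3271}{4}$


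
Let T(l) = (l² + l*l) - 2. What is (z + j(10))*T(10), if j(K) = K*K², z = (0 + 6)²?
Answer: 205128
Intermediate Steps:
T(l) = -2 + 2*l² (T(l) = (l² + l²) - 2 = 2*l² - 2 = -2 + 2*l²)
z = 36 (z = 6² = 36)
j(K) = K³
(z + j(10))*T(10) = (36 + 10³)*(-2 + 2*10²) = (36 + 1000)*(-2 + 2*100) = 1036*(-2 + 200) = 1036*198 = 205128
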